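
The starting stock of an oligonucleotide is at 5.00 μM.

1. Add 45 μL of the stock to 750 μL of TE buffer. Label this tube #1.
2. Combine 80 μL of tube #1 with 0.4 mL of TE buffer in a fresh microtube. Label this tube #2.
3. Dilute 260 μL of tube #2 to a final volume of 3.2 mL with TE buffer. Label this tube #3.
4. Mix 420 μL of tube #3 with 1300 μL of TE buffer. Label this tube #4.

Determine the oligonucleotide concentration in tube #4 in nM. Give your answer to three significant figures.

Step 1: 45 μL + 750 μL = 795 μL total → factor 795/45 = 17.667
Step 2: 80 μL + 0.4 mL = 480 μL total → factor 480/80 = 6
Step 3: 260 μL brought to 3.2 mL → factor 3200/260 = 12.308
Step 4: 420 μL + 1300 μL = 1720 μL total → factor 1720/420 = 4.0952
Overall dilution factor = 17.667 × 6 × 12.308 × 4.0952 = 5342.7
Final = 5.00 μM / 5342.7 = 0.0009359 μM = 0.936 nM

0.936 nM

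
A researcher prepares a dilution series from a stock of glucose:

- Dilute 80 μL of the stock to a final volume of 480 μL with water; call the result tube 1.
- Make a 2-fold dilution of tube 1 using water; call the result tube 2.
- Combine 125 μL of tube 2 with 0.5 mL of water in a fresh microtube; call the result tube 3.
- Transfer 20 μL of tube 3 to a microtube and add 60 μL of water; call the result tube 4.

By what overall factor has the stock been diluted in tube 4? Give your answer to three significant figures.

240

Step 1: 80 μL brought to 480 μL → factor 480/80 = 6
Step 2: 2-fold → factor 2
Step 3: 125 μL + 0.5 mL = 625 μL total → factor 625/125 = 5
Step 4: 20 μL + 60 μL = 80 μL total → factor 80/20 = 4
Overall dilution factor = 6 × 2 × 5 × 4 = 240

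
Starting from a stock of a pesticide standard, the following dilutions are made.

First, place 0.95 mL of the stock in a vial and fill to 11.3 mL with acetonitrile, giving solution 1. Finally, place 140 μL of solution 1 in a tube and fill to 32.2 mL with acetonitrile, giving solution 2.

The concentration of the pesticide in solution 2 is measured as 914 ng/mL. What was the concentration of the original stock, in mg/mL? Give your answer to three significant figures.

2.50 mg/mL

Step 1: 0.95 mL brought to 11.3 mL → factor 11.3/0.95 = 11.895
Step 2: 140 μL brought to 32.2 mL → factor 32200/140 = 230
Overall dilution factor = 11.895 × 230 = 2735.8
Stock = 914 ng/mL × 2735.8 = 2.501 × 10^6 ng/mL = 2.50 mg/mL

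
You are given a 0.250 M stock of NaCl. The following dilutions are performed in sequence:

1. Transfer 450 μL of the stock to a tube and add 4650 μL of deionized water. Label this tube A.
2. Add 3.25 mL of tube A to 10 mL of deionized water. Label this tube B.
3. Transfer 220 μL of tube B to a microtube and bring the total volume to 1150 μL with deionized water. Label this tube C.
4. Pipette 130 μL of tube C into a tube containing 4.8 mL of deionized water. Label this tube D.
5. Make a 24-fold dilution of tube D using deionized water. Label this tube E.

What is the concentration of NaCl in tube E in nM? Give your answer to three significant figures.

Step 1: 450 μL + 4650 μL = 5100 μL total → factor 5100/450 = 11.333
Step 2: 3.25 mL + 10 mL = 13.25 mL total → factor 13.25/3.25 = 4.0769
Step 3: 220 μL brought to 1150 μL → factor 1150/220 = 5.2273
Step 4: 130 μL + 4.8 mL = 4930 μL total → factor 4930/130 = 37.923
Step 5: 24-fold → factor 24
Overall dilution factor = 11.333 × 4.0769 × 5.2273 × 37.923 × 24 = 2.1983 × 10^5
Final = 0.250 M / 2.1983 × 10^5 = 1.137 × 10^-6 M = 1.14 × 10^3 nM

1.14 × 10^3 nM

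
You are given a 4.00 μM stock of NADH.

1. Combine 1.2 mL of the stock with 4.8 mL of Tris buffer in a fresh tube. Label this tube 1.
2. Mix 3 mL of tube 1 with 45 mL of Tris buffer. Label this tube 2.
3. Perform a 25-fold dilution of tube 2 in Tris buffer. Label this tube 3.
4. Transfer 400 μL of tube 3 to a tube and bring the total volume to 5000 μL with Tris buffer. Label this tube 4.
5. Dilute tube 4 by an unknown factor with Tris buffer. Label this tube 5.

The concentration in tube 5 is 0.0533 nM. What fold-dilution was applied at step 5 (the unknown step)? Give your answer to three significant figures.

3.00-fold

Step 1: 1.2 mL + 4.8 mL = 6 mL total → factor 6/1.2 = 5
Step 2: 3 mL + 45 mL = 48 mL total → factor 48/3 = 16
Step 3: 25-fold → factor 25
Step 4: 400 μL brought to 5000 μL → factor 5000/400 = 12.5
Step 5: unknown factor x
Product of known-step factors = 25000
Overall factor = 4.00 μM / (0.0533 nM) = 75047
x = 75047 / 25000 = 3.00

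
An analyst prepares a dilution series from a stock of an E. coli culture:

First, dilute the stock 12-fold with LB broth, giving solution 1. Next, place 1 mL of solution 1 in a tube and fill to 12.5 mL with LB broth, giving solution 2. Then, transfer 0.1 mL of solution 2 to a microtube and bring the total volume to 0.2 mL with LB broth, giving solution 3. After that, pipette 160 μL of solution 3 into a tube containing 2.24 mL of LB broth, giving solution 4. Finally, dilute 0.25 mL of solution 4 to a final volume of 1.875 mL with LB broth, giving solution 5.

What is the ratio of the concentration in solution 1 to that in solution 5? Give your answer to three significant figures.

Step 1: 12-fold → factor 12
Step 2: 1 mL brought to 12.5 mL → factor 12.5/1 = 12.5
Step 3: 0.1 mL brought to 0.2 mL → factor 0.2/0.1 = 2
Step 4: 160 μL + 2.24 mL = 2400 μL total → factor 2400/160 = 15
Step 5: 0.25 mL brought to 1.875 mL → factor 1.875/0.25 = 7.5
Dilution factor to solution 1 = 12; to solution 5 = 33750
[solution 1]/[solution 5] = (factor to solution 5)/(factor to solution 1) = 33750/12 = 2.81 × 10^3

2.81 × 10^3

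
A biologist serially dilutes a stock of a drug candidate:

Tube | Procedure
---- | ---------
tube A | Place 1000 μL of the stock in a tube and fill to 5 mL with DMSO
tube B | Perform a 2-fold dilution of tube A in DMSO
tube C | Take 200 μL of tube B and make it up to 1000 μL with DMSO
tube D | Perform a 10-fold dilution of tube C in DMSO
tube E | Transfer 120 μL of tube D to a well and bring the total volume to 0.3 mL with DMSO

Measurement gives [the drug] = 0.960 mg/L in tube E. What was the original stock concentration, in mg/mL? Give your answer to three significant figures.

Step 1: 1000 μL brought to 5 mL → factor 5000/1000 = 5
Step 2: 2-fold → factor 2
Step 3: 200 μL brought to 1000 μL → factor 1000/200 = 5
Step 4: 10-fold → factor 10
Step 5: 120 μL brought to 0.3 mL → factor 300/120 = 2.5
Overall dilution factor = 5 × 2 × 5 × 10 × 2.5 = 1250
Stock = 0.960 mg/L × 1250 = 1200 mg/L = 1.20 mg/mL

1.20 mg/mL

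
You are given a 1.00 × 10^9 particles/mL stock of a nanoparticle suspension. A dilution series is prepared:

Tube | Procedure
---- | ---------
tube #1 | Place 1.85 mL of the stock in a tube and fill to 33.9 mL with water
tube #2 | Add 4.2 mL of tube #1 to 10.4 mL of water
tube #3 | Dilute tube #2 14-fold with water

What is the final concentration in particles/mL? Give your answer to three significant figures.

1.12 × 10^6 particles/mL

Step 1: 1.85 mL brought to 33.9 mL → factor 33.9/1.85 = 18.324
Step 2: 4.2 mL + 10.4 mL = 14.6 mL total → factor 14.6/4.2 = 3.4762
Step 3: 14-fold → factor 14
Overall dilution factor = 18.324 × 3.4762 × 14 = 891.78
Final = 1.00 × 10^9 particles/mL / 891.78 = 1.12 × 10^6 particles/mL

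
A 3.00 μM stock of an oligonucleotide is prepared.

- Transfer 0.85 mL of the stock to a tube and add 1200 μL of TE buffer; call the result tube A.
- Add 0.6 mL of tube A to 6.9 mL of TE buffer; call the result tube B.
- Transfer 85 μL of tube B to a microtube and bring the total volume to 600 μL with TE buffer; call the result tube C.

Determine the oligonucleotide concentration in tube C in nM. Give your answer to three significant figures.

14.1 nM

Step 1: 0.85 mL + 1200 μL = 2.05 mL total → factor 2.05/0.85 = 2.4118
Step 2: 0.6 mL + 6.9 mL = 7.5 mL total → factor 7.5/0.6 = 12.5
Step 3: 85 μL brought to 600 μL → factor 600/85 = 7.0588
Overall dilution factor = 2.4118 × 12.5 × 7.0588 = 212.8
Final = 3.00 μM / 212.8 = 0.01410 μM = 14.1 nM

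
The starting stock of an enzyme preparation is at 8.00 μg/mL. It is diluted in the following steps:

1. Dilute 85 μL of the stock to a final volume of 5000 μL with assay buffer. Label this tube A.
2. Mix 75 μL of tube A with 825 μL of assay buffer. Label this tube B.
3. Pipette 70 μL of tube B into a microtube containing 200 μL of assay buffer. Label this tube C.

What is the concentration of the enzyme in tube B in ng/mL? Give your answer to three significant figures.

11.3 ng/mL

Step 1: 85 μL brought to 5000 μL → factor 5000/85 = 58.824
Step 2: 75 μL + 825 μL = 900 μL total → factor 900/75 = 12
Dilution factor through tube B = 58.824 × 12 = 705.88
[tube B] = 8.00 μg/mL / 705.88 = 0.01133 μg/mL = 11.3 ng/mL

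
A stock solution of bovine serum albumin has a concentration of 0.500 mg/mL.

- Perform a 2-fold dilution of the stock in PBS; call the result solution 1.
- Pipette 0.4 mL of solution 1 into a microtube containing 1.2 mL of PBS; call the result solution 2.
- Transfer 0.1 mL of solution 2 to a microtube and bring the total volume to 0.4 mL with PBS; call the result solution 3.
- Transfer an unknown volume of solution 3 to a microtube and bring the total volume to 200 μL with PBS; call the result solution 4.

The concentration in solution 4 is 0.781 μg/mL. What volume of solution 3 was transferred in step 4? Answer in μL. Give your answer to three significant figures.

10.0 μL

Step 1: 2-fold → factor 2
Step 2: 0.4 mL + 1.2 mL = 1.6 mL total → factor 1.6/0.4 = 4
Step 3: 0.1 mL brought to 0.4 mL → factor 0.4/0.1 = 4
Step 4: v brought to 200 μL → factor = 200 μL/v
Product of known-step factors = 32
Overall factor = 0.500 mg/mL / (0.781 μg/mL) = 640.2
Step-4 factor = 640.2 / 32 = 20.006
v = 200 μL / 20.006 = 10.0 μL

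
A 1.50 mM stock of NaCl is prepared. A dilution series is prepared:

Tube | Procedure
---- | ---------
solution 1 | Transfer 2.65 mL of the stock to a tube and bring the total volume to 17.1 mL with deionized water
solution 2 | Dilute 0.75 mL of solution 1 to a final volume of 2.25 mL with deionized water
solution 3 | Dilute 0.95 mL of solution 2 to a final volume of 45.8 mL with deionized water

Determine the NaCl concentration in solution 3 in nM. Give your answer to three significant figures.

Step 1: 2.65 mL brought to 17.1 mL → factor 17.1/2.65 = 6.4528
Step 2: 0.75 mL brought to 2.25 mL → factor 2.25/0.75 = 3
Step 3: 0.95 mL brought to 45.8 mL → factor 45.8/0.95 = 48.211
Overall dilution factor = 6.4528 × 3 × 48.211 = 933.28
Final = 1.50 mM / 933.28 = 0.001607 mM = 1.61 × 10^3 nM

1.61 × 10^3 nM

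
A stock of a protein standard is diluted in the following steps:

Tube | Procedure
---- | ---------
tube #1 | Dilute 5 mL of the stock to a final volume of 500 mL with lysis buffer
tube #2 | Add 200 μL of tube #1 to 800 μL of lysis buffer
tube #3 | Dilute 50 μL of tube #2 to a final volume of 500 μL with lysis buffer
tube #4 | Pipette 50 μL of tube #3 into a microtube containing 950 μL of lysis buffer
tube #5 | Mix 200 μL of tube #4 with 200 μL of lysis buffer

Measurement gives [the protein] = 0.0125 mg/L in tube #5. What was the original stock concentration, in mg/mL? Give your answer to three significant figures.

2.50 mg/mL

Step 1: 5 mL brought to 500 mL → factor 500/5 = 100
Step 2: 200 μL + 800 μL = 1000 μL total → factor 1000/200 = 5
Step 3: 50 μL brought to 500 μL → factor 500/50 = 10
Step 4: 50 μL + 950 μL = 1000 μL total → factor 1000/50 = 20
Step 5: 200 μL + 200 μL = 400 μL total → factor 400/200 = 2
Overall dilution factor = 100 × 5 × 10 × 20 × 2 = 2 × 10^5
Stock = 0.0125 mg/L × 2 × 10^5 = 2500 mg/L = 2.50 mg/mL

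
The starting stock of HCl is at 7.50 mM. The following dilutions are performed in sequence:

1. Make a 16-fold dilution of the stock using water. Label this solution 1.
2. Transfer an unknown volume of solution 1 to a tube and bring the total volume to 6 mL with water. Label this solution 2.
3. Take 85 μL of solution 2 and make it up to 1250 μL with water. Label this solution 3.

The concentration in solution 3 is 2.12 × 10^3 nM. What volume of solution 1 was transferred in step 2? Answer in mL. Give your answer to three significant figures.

Step 1: 16-fold → factor 16
Step 2: v brought to 6 mL → factor = 6 mL/v
Step 3: 85 μL brought to 1250 μL → factor 1250/85 = 14.706
Product of known-step factors = 235.29
Overall factor = 7.50 mM / (2.12 × 10^3 nM) = 3537.7
Step-2 factor = 3537.7 / 235.29 = 15.035
v = 6 mL / 15.035 = 0.399 mL

0.399 mL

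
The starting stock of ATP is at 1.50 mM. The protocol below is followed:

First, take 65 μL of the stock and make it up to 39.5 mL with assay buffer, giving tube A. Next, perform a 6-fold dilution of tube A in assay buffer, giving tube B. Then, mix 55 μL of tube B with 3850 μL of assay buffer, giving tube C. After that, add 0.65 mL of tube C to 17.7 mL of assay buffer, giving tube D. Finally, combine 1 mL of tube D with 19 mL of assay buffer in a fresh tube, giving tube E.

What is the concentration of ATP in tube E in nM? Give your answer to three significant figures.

0.0103 nM

Step 1: 65 μL brought to 39.5 mL → factor 39500/65 = 607.69
Step 2: 6-fold → factor 6
Step 3: 55 μL + 3850 μL = 3905 μL total → factor 3905/55 = 71
Step 4: 0.65 mL + 17.7 mL = 18.35 mL total → factor 18.35/0.65 = 28.231
Step 5: 1 mL + 19 mL = 20 mL total → factor 20/1 = 20
Overall dilution factor = 607.69 × 6 × 71 × 28.231 × 20 = 1.4617 × 10^8
Final = 1.50 mM / 1.4617 × 10^8 = 1.026 × 10^-8 mM = 0.0103 nM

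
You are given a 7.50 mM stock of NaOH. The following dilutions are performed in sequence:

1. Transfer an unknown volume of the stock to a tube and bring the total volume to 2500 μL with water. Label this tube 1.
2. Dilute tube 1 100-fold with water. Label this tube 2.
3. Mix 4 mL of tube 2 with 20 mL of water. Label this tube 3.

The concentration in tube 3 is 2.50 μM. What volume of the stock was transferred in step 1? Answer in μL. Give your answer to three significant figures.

500 μL

Step 1: v brought to 2500 μL → factor = 2500 μL/v
Step 2: 100-fold → factor 100
Step 3: 4 mL + 20 mL = 24 mL total → factor 24/4 = 6
Product of known-step factors = 600
Overall factor = 7.50 mM / (2.50 μM) = 3000
Step-1 factor = 3000 / 600 = 5
v = 2500 μL / 5 = 500 μL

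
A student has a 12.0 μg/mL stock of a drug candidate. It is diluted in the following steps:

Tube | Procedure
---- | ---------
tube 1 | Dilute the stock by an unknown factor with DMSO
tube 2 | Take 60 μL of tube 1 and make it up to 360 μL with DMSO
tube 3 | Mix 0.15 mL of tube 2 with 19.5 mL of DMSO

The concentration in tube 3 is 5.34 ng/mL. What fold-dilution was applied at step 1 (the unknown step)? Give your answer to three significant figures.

2.86-fold

Step 1: unknown factor x
Step 2: 60 μL brought to 360 μL → factor 360/60 = 6
Step 3: 0.15 mL + 19.5 mL = 19.65 mL total → factor 19.65/0.15 = 131
Product of known-step factors = 786
Overall factor = 12.0 μg/mL / (5.34 ng/mL) = 2247.2
x = 2247.2 / 786 = 2.86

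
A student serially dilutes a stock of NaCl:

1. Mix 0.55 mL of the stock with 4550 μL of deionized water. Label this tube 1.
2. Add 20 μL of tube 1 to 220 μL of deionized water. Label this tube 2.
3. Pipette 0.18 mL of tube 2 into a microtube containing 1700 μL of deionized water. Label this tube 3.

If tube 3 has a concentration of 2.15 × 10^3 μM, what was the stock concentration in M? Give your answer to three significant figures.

Step 1: 0.55 mL + 4550 μL = 5.1 mL total → factor 5.1/0.55 = 9.2727
Step 2: 20 μL + 220 μL = 240 μL total → factor 240/20 = 12
Step 3: 0.18 mL + 1700 μL = 1.88 mL total → factor 1.88/0.18 = 10.444
Overall dilution factor = 9.2727 × 12 × 10.444 = 1162.2
Stock = 2.15 × 10^3 μM × 1162.2 = 2.499 × 10^6 μM = 2.50 M

2.50 M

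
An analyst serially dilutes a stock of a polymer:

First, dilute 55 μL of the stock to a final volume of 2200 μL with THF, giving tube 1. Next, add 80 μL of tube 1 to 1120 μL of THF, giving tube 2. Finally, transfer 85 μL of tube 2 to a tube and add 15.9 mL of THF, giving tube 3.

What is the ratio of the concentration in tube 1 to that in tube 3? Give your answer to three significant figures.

2.82 × 10^3

Step 1: 55 μL brought to 2200 μL → factor 2200/55 = 40
Step 2: 80 μL + 1120 μL = 1200 μL total → factor 1200/80 = 15
Step 3: 85 μL + 15.9 mL = 15985 μL total → factor 15985/85 = 188.06
Dilution factor to tube 1 = 40; to tube 3 = 1.1284 × 10^5
[tube 1]/[tube 3] = (factor to tube 3)/(factor to tube 1) = 1.1284 × 10^5/40 = 2.82 × 10^3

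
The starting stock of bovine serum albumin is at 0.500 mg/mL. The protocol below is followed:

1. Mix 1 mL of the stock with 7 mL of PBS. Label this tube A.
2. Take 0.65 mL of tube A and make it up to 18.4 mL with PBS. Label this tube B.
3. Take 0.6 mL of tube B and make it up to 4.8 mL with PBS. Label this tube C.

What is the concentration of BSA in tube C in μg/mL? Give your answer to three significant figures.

Step 1: 1 mL + 7 mL = 8 mL total → factor 8/1 = 8
Step 2: 0.65 mL brought to 18.4 mL → factor 18.4/0.65 = 28.308
Step 3: 0.6 mL brought to 4.8 mL → factor 4.8/0.6 = 8
Overall dilution factor = 8 × 28.308 × 8 = 1811.7
Final = 0.500 mg/mL / 1811.7 = 0.0002760 mg/mL = 0.276 μg/mL

0.276 μg/mL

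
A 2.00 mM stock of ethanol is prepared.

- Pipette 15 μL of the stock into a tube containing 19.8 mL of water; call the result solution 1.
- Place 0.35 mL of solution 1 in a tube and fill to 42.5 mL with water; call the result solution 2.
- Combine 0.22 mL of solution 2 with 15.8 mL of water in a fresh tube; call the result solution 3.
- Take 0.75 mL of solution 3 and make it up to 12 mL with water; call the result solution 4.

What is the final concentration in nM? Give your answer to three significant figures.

Step 1: 15 μL + 19.8 mL = 19815 μL total → factor 19815/15 = 1321
Step 2: 0.35 mL brought to 42.5 mL → factor 42.5/0.35 = 121.43
Step 3: 0.22 mL + 15.8 mL = 16.02 mL total → factor 16.02/0.22 = 72.818
Step 4: 0.75 mL brought to 12 mL → factor 12/0.75 = 16
Overall dilution factor = 1321 × 121.43 × 72.818 × 16 = 1.8689 × 10^8
Final = 2.00 mM / 1.8689 × 10^8 = 1.070 × 10^-8 mM = 0.0107 nM

0.0107 nM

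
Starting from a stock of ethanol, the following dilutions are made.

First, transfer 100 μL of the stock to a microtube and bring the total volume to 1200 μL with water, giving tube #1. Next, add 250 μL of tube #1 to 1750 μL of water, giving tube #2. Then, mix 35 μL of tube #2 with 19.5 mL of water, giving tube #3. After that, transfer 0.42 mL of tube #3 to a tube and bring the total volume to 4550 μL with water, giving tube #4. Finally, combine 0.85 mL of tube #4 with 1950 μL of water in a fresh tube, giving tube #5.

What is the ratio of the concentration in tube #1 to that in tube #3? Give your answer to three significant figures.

Step 1: 100 μL brought to 1200 μL → factor 1200/100 = 12
Step 2: 250 μL + 1750 μL = 2000 μL total → factor 2000/250 = 8
Step 3: 35 μL + 19.5 mL = 19535 μL total → factor 19535/35 = 558.14
Dilution factor to tube #1 = 12; to tube #3 = 53582
[tube #1]/[tube #3] = (factor to tube #3)/(factor to tube #1) = 53582/12 = 4.47 × 10^3

4.47 × 10^3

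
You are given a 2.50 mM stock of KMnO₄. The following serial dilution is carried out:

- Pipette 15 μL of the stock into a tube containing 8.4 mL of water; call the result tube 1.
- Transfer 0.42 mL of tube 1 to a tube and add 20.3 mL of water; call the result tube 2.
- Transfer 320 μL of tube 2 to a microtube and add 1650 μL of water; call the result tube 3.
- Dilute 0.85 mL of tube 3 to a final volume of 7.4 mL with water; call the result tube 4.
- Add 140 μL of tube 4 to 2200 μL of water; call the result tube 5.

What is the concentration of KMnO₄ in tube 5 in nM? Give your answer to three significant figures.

Step 1: 15 μL + 8.4 mL = 8415 μL total → factor 8415/15 = 561
Step 2: 0.42 mL + 20.3 mL = 20.72 mL total → factor 20.72/0.42 = 49.333
Step 3: 320 μL + 1650 μL = 1970 μL total → factor 1970/320 = 6.1562
Step 4: 0.85 mL brought to 7.4 mL → factor 7.4/0.85 = 8.7059
Step 5: 140 μL + 2200 μL = 2340 μL total → factor 2340/140 = 16.714
Dilution factor through tube 5 = 561 × 49.333 × 6.1562 × 8.7059 × 16.714 = 2.4792 × 10^7
[tube 5] = 2.50 mM / 2.4792 × 10^7 = 1.008 × 10^-7 mM = 0.101 nM

0.101 nM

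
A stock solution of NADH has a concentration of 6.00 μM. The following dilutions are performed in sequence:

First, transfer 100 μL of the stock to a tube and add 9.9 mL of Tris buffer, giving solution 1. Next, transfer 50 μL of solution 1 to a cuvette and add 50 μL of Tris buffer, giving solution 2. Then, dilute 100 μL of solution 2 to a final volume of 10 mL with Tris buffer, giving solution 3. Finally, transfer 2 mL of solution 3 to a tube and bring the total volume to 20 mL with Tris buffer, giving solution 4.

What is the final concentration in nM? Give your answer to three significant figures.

Step 1: 100 μL + 9.9 mL = 10000 μL total → factor 10000/100 = 100
Step 2: 50 μL + 50 μL = 100 μL total → factor 100/50 = 2
Step 3: 100 μL brought to 10 mL → factor 10000/100 = 100
Step 4: 2 mL brought to 20 mL → factor 20/2 = 10
Overall dilution factor = 100 × 2 × 100 × 10 = 2 × 10^5
Final = 6.00 μM / 2 × 10^5 = 3.000 × 10^-5 μM = 0.0300 nM

0.0300 nM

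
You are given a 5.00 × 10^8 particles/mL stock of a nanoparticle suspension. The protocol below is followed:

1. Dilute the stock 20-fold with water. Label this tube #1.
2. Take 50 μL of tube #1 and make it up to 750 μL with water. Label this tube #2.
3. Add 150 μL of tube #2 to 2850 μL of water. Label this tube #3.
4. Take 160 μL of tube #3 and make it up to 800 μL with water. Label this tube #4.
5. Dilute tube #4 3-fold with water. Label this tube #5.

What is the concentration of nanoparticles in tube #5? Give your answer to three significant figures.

Step 1: 20-fold → factor 20
Step 2: 50 μL brought to 750 μL → factor 750/50 = 15
Step 3: 150 μL + 2850 μL = 3000 μL total → factor 3000/150 = 20
Step 4: 160 μL brought to 800 μL → factor 800/160 = 5
Step 5: 3-fold → factor 3
Overall dilution factor = 20 × 15 × 20 × 5 × 3 = 90000
Final = 5.00 × 10^8 particles/mL / 90000 = 5.56 × 10^3 particles/mL

5.56 × 10^3 particles/mL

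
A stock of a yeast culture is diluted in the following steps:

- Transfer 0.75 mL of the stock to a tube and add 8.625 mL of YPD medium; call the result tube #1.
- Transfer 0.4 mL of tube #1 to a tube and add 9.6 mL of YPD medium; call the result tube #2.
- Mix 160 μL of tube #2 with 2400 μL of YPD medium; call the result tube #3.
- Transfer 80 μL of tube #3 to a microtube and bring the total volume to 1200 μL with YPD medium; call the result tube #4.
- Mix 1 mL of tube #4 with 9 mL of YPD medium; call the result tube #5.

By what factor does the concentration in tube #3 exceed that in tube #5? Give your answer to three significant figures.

Step 1: 0.75 mL + 8.625 mL = 9.375 mL total → factor 9.375/0.75 = 12.5
Step 2: 0.4 mL + 9.6 mL = 10 mL total → factor 10/0.4 = 25
Step 3: 160 μL + 2400 μL = 2560 μL total → factor 2560/160 = 16
Step 4: 80 μL brought to 1200 μL → factor 1200/80 = 15
Step 5: 1 mL + 9 mL = 10 mL total → factor 10/1 = 10
Dilution factor to tube #3 = 5000; to tube #5 = 7.5 × 10^5
[tube #3]/[tube #5] = (factor to tube #5)/(factor to tube #3) = 7.5 × 10^5/5000 = 150

150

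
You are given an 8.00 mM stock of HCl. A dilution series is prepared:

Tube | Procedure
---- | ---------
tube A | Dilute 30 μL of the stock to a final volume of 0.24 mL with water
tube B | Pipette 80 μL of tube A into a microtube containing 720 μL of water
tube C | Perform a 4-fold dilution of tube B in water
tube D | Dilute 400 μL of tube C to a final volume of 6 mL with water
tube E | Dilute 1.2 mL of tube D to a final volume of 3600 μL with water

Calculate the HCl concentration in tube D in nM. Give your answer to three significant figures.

Step 1: 30 μL brought to 0.24 mL → factor 240/30 = 8
Step 2: 80 μL + 720 μL = 800 μL total → factor 800/80 = 10
Step 3: 4-fold → factor 4
Step 4: 400 μL brought to 6 mL → factor 6000/400 = 15
Dilution factor through tube D = 8 × 10 × 4 × 15 = 4800
[tube D] = 8.00 mM / 4800 = 0.001667 mM = 1.67 × 10^3 nM

1.67 × 10^3 nM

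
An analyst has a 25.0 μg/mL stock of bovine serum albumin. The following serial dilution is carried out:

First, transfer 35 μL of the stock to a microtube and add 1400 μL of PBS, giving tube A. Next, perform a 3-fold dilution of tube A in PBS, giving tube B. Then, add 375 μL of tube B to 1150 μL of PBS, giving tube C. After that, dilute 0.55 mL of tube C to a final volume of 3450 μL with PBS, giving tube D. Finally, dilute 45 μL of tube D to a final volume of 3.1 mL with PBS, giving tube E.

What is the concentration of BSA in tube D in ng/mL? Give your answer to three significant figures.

7.97 ng/mL

Step 1: 35 μL + 1400 μL = 1435 μL total → factor 1435/35 = 41
Step 2: 3-fold → factor 3
Step 3: 375 μL + 1150 μL = 1525 μL total → factor 1525/375 = 4.0667
Step 4: 0.55 mL brought to 3450 μL → factor 3.45/0.55 = 6.2727
Dilution factor through tube D = 41 × 3 × 4.0667 × 6.2727 = 3137.6
[tube D] = 25.0 μg/mL / 3137.6 = 0.007968 μg/mL = 7.97 ng/mL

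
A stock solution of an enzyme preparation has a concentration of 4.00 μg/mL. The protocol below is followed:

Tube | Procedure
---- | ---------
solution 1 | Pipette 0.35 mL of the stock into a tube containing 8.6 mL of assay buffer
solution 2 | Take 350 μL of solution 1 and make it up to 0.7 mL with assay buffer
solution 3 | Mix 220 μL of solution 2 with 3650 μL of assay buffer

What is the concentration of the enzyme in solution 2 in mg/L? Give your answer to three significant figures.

Step 1: 0.35 mL + 8.6 mL = 8.95 mL total → factor 8.95/0.35 = 25.571
Step 2: 350 μL brought to 0.7 mL → factor 700/350 = 2
Dilution factor through solution 2 = 25.571 × 2 = 51.143
[solution 2] = 4.00 μg/mL / 51.143 = 0.07821 μg/mL = 0.0782 mg/L

0.0782 mg/L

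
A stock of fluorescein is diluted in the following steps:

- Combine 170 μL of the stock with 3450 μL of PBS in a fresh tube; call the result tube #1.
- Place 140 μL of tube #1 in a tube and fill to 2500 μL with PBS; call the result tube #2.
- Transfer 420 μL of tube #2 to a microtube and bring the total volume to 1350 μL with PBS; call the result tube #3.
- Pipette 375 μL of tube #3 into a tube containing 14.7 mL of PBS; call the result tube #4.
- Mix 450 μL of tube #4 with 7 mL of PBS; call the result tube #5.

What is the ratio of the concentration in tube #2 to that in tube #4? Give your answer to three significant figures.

129

Step 1: 170 μL + 3450 μL = 3620 μL total → factor 3620/170 = 21.294
Step 2: 140 μL brought to 2500 μL → factor 2500/140 = 17.857
Step 3: 420 μL brought to 1350 μL → factor 1350/420 = 3.2143
Step 4: 375 μL + 14.7 mL = 15075 μL total → factor 15075/375 = 40.2
Dilution factor to tube #2 = 380.25; to tube #4 = 49134
[tube #2]/[tube #4] = (factor to tube #4)/(factor to tube #2) = 49134/380.25 = 129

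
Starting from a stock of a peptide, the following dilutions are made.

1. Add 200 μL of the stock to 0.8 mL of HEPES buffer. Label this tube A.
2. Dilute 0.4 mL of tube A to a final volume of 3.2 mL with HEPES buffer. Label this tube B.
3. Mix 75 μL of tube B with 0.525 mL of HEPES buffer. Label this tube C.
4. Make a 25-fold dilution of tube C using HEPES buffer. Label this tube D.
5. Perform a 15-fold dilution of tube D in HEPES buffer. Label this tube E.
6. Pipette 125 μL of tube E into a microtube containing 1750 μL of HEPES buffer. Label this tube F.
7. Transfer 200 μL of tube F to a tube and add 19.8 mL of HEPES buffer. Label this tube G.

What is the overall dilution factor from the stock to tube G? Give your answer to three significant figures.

1.80 × 10^8

Step 1: 200 μL + 0.8 mL = 1000 μL total → factor 1000/200 = 5
Step 2: 0.4 mL brought to 3.2 mL → factor 3.2/0.4 = 8
Step 3: 75 μL + 0.525 mL = 600 μL total → factor 600/75 = 8
Step 4: 25-fold → factor 25
Step 5: 15-fold → factor 15
Step 6: 125 μL + 1750 μL = 1875 μL total → factor 1875/125 = 15
Step 7: 200 μL + 19.8 mL = 20000 μL total → factor 20000/200 = 100
Overall dilution factor = 5 × 8 × 8 × 25 × 15 × 15 × 100 = 1.8 × 10^8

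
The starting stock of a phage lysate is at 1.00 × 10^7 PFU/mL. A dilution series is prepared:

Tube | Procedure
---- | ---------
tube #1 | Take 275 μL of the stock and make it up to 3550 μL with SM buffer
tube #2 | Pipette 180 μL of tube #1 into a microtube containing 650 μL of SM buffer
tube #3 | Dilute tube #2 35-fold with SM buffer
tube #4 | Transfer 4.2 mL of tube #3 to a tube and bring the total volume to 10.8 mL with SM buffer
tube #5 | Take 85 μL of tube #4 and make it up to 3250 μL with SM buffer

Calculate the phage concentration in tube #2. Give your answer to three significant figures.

1.68 × 10^5 PFU/mL

Step 1: 275 μL brought to 3550 μL → factor 3550/275 = 12.909
Step 2: 180 μL + 650 μL = 830 μL total → factor 830/180 = 4.6111
Dilution factor through tube #2 = 12.909 × 4.6111 = 59.525
[tube #2] = 1.00 × 10^7 PFU/mL / 59.525 = 1.68 × 10^5 PFU/mL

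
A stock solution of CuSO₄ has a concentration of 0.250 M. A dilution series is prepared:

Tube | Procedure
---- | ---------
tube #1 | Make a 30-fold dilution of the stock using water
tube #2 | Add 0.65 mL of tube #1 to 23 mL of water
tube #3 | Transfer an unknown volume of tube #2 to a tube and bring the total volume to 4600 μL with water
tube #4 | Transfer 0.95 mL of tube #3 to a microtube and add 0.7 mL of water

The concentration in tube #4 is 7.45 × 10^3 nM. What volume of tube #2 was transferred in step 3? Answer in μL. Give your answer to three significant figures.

Step 1: 30-fold → factor 30
Step 2: 0.65 mL + 23 mL = 23.65 mL total → factor 23.65/0.65 = 36.385
Step 3: v brought to 4600 μL → factor = 4600 μL/v
Step 4: 0.95 mL + 0.7 mL = 1.65 mL total → factor 1.65/0.95 = 1.7368
Product of known-step factors = 1895.8
Overall factor = 0.250 M / (7.45 × 10^3 nM) = 33557
Step-3 factor = 33557 / 1895.8 = 17.7
v = 4600 μL / 17.7 = 260 μL

260 μL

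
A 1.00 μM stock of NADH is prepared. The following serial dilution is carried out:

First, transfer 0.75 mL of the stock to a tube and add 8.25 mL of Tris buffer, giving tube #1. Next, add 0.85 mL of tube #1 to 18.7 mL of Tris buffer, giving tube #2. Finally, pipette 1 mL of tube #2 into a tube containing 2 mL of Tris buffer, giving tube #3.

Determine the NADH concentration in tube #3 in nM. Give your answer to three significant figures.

Step 1: 0.75 mL + 8.25 mL = 9 mL total → factor 9/0.75 = 12
Step 2: 0.85 mL + 18.7 mL = 19.55 mL total → factor 19.55/0.85 = 23
Step 3: 1 mL + 2 mL = 3 mL total → factor 3/1 = 3
Overall dilution factor = 12 × 23 × 3 = 828
Final = 1.00 μM / 828 = 0.001208 μM = 1.21 nM

1.21 nM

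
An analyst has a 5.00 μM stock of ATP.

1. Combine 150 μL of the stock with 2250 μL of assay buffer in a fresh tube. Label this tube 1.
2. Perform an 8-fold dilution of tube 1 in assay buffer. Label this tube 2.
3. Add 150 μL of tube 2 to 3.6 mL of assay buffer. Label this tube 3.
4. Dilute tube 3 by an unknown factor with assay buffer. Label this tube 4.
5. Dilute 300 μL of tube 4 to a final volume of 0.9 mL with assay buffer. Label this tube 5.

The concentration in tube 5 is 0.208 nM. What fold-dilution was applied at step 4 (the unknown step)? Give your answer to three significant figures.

Step 1: 150 μL + 2250 μL = 2400 μL total → factor 2400/150 = 16
Step 2: 8-fold → factor 8
Step 3: 150 μL + 3.6 mL = 3750 μL total → factor 3750/150 = 25
Step 4: unknown factor x
Step 5: 300 μL brought to 0.9 mL → factor 900/300 = 3
Product of known-step factors = 9600
Overall factor = 5.00 μM / (0.208 nM) = 24038
x = 24038 / 9600 = 2.50

2.50-fold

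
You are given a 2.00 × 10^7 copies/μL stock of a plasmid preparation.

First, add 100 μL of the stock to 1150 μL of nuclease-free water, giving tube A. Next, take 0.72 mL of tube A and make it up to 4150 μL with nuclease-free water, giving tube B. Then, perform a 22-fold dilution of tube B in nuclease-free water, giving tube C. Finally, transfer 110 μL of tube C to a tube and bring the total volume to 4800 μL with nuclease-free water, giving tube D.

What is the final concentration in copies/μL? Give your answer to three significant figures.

289 copies/μL

Step 1: 100 μL + 1150 μL = 1250 μL total → factor 1250/100 = 12.5
Step 2: 0.72 mL brought to 4150 μL → factor 4.15/0.72 = 5.7639
Step 3: 22-fold → factor 22
Step 4: 110 μL brought to 4800 μL → factor 4800/110 = 43.636
Overall dilution factor = 12.5 × 5.7639 × 22 × 43.636 = 69167
Final = 2.00 × 10^7 copies/μL / 69167 = 289 copies/μL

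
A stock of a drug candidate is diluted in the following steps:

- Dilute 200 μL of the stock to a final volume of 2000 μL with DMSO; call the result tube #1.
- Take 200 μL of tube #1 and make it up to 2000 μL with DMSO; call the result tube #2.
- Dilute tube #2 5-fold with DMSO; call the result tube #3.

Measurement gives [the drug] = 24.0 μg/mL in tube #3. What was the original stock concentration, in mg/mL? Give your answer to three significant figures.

Step 1: 200 μL brought to 2000 μL → factor 2000/200 = 10
Step 2: 200 μL brought to 2000 μL → factor 2000/200 = 10
Step 3: 5-fold → factor 5
Overall dilution factor = 10 × 10 × 5 = 500
Stock = 24.0 μg/mL × 500 = 1.200 × 10^4 μg/mL = 12.0 mg/mL

12.0 mg/mL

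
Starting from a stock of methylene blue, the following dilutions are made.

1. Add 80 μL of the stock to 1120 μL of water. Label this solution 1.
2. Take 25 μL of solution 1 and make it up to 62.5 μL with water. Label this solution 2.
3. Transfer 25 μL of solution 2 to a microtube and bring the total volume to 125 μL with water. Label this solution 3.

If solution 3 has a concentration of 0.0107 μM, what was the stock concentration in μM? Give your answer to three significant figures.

Step 1: 80 μL + 1120 μL = 1200 μL total → factor 1200/80 = 15
Step 2: 25 μL brought to 62.5 μL → factor 62.5/25 = 2.5
Step 3: 25 μL brought to 125 μL → factor 125/25 = 5
Overall dilution factor = 15 × 2.5 × 5 = 187.5
Stock = 0.0107 μM × 187.5 = 2.01 μM

2.01 μM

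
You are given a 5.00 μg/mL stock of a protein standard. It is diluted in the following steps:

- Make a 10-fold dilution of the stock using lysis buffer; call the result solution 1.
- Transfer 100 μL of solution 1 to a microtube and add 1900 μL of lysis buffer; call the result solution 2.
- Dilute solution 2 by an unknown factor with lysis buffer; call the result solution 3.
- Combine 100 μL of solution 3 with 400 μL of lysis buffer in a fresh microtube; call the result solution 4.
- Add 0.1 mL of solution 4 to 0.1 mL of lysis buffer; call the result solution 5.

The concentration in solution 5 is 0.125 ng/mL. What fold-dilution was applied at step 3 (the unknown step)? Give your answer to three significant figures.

20.0-fold

Step 1: 10-fold → factor 10
Step 2: 100 μL + 1900 μL = 2000 μL total → factor 2000/100 = 20
Step 3: unknown factor x
Step 4: 100 μL + 400 μL = 500 μL total → factor 500/100 = 5
Step 5: 0.1 mL + 0.1 mL = 0.2 mL total → factor 0.2/0.1 = 2
Product of known-step factors = 2000
Overall factor = 5.00 μg/mL / (0.125 ng/mL) = 40000
x = 40000 / 2000 = 20.0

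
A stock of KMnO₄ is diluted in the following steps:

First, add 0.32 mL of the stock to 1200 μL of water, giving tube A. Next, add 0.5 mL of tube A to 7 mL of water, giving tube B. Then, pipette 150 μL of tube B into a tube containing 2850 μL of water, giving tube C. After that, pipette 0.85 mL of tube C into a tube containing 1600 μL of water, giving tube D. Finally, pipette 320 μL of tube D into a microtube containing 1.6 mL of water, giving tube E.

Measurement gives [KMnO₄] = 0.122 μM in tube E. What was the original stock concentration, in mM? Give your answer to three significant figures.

3.01 mM

Step 1: 0.32 mL + 1200 μL = 1.52 mL total → factor 1.52/0.32 = 4.75
Step 2: 0.5 mL + 7 mL = 7.5 mL total → factor 7.5/0.5 = 15
Step 3: 150 μL + 2850 μL = 3000 μL total → factor 3000/150 = 20
Step 4: 0.85 mL + 1600 μL = 2.45 mL total → factor 2.45/0.85 = 2.8824
Step 5: 320 μL + 1.6 mL = 1920 μL total → factor 1920/320 = 6
Overall dilution factor = 4.75 × 15 × 20 × 2.8824 × 6 = 24644
Stock = 0.122 μM × 24644 = 3007 μM = 3.01 mM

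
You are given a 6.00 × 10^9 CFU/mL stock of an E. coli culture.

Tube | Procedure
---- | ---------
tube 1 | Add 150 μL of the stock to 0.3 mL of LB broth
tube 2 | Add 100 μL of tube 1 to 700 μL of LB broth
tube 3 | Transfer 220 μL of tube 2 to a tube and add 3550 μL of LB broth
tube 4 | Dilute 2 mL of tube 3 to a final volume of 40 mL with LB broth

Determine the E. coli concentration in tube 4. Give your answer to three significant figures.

7.29 × 10^5 CFU/mL

Step 1: 150 μL + 0.3 mL = 450 μL total → factor 450/150 = 3
Step 2: 100 μL + 700 μL = 800 μL total → factor 800/100 = 8
Step 3: 220 μL + 3550 μL = 3770 μL total → factor 3770/220 = 17.136
Step 4: 2 mL brought to 40 mL → factor 40/2 = 20
Overall dilution factor = 3 × 8 × 17.136 × 20 = 8225.5
Final = 6.00 × 10^9 CFU/mL / 8225.5 = 7.29 × 10^5 CFU/mL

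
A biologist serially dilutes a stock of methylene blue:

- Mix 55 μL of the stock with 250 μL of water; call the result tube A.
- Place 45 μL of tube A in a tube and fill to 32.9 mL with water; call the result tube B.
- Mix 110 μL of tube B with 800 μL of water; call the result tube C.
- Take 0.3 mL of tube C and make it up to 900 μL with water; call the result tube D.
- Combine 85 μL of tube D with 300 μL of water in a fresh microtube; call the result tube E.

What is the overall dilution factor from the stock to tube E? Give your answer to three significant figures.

Step 1: 55 μL + 250 μL = 305 μL total → factor 305/55 = 5.5455
Step 2: 45 μL brought to 32.9 mL → factor 32900/45 = 731.11
Step 3: 110 μL + 800 μL = 910 μL total → factor 910/110 = 8.2727
Step 4: 0.3 mL brought to 900 μL → factor 0.9/0.3 = 3
Step 5: 85 μL + 300 μL = 385 μL total → factor 385/85 = 4.5294
Overall dilution factor = 5.5455 × 731.11 × 8.2727 × 3 × 4.5294 = 4.5576 × 10^5

4.56 × 10^5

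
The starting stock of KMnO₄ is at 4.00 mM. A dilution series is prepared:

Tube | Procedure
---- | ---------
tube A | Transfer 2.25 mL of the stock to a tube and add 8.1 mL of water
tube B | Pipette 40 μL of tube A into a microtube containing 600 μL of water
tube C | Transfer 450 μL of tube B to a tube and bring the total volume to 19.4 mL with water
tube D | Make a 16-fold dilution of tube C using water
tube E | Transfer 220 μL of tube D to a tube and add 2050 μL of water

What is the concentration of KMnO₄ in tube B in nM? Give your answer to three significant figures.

Step 1: 2.25 mL + 8.1 mL = 10.35 mL total → factor 10.35/2.25 = 4.6
Step 2: 40 μL + 600 μL = 640 μL total → factor 640/40 = 16
Dilution factor through tube B = 4.6 × 16 = 73.6
[tube B] = 4.00 mM / 73.6 = 0.05435 mM = 5.43 × 10^4 nM

5.43 × 10^4 nM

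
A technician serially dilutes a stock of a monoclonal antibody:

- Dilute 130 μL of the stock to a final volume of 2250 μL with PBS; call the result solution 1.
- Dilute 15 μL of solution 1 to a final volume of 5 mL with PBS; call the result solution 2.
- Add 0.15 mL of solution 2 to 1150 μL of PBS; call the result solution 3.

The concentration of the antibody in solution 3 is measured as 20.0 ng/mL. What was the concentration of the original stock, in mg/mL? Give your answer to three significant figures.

Step 1: 130 μL brought to 2250 μL → factor 2250/130 = 17.308
Step 2: 15 μL brought to 5 mL → factor 5000/15 = 333.33
Step 3: 0.15 mL + 1150 μL = 1.3 mL total → factor 1.3/0.15 = 8.6667
Overall dilution factor = 17.308 × 333.33 × 8.6667 = 50000
Stock = 20.0 ng/mL × 50000 = 1.000 × 10^6 ng/mL = 1.00 mg/mL

1.00 mg/mL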